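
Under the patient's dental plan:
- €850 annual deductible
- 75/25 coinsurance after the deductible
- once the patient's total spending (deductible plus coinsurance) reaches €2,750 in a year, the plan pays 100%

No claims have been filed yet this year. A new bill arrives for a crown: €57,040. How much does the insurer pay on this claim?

Nothing has been paid toward the €850 deductible, so the first €850 of this charge is applied there.
The remaining €56,190 (= €57,040 − €850) moves to coinsurance.
25% of €56,190 = €14,047.50 falls to the patient.
That puts the patient's cost at €850 + €14,047.50 = €14,897.50 before any cap.
Year-to-date out-of-pocket would reach €0 + €14,897.50 = €14,897.50, above the €2,750 maximum, so the patient pays only €2,750 − €0 = €2,750.
Insurer pays the balance: €57,040 − €2,750 = €54,290.

€54,290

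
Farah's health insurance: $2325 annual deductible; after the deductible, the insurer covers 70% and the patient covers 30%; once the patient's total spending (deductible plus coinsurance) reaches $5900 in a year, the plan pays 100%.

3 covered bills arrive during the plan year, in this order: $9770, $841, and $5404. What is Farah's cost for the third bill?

$1089.20

Bill 1, $9770: $2325 finishes the deductible; $7445 goes to coinsurance; patient's 30% is $2233.50. Cost to patient: $4558.50. OOP to date $4558.50.
Bill 2, $841: deductible already satisfied, so patient's share is 30% × $841 = $252.30. Patient owes $252.30 (running OOP $4810.80).
Bill 3, $5404: deductible met; 30% of $5404 = $1621.20. Adding that to $4810.80 gives $6432, past the $5900 cap; patient pays only $5900 − $4810.80 = $1089.20.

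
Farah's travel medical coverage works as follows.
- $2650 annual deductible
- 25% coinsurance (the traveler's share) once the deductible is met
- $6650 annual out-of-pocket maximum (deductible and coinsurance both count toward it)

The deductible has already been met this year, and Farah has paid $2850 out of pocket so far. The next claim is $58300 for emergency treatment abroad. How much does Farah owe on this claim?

$3800

With the deductible met, the entire $58300 is subject to coinsurance.
25% of $58300 = $14575 falls to the traveler.
Year-to-date out-of-pocket would reach $2850 + $14575 = $17425, above the $6650 maximum, so the traveler pays only $6650 − $2850 = $3800.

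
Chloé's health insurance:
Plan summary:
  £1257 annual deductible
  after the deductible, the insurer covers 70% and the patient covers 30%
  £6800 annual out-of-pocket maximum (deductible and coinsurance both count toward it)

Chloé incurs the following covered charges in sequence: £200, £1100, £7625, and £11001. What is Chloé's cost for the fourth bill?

£3242.60

Claim 1 (£200): all of it applies to the deductible. Patient owes £200 (running OOP £200).
Claim 2 (£1100): £1057 to deductible, leaving £43; 30% of £43 = £12.90. Patient owes £1069.90 (running OOP £1269.90).
Claim 3 (£7625): 30% coinsurance on £7625 = £2287.50. Patient owes £2287.50 (running OOP £3557.40).
Claim 4 (£11001): deductible met; 30% of £11001 = £3300.30. That would push OOP to £6857.70, over the £6800 cap, so patient pays £6800 − £3557.40 = £3242.60.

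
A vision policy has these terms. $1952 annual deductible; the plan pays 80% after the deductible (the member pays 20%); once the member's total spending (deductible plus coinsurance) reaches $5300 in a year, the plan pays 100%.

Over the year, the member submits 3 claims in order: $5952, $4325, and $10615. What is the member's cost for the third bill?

Claim 1 ($5952): $1952 finishes the deductible; $4000 goes to coinsurance; 20% of $4000 = $800. Member owes $2752 (running OOP $2752).
Claim 2 ($4325): deductible already satisfied, so member's share is 20% × $4325 = $865. Cost to member: $865. OOP to date $3617.
Claim 3 ($10615): 20% coinsurance on $10615 = $2123. Adding that to $3617 gives $5740, past the $5300 cap; member pays only $5300 − $3617 = $1683.

$1683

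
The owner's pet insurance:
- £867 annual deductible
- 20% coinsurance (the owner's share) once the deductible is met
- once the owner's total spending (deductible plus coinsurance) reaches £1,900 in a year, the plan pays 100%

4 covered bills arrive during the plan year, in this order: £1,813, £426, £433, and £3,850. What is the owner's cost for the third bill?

£86.60

#1 (£1,813): deductible takes £867, £946 remains; owner's 20% is £189.20. Cost to owner: £1,056.20. OOP to date £1,056.20.
#2 (£426): deductible already satisfied, so owner's share is 20% × £426 = £85.20. Cost to owner: £85.20. OOP to date £1,141.40.
#3 (£433): 20% coinsurance on £433 = £86.60. Cost to owner: £86.60. OOP to date £1,228.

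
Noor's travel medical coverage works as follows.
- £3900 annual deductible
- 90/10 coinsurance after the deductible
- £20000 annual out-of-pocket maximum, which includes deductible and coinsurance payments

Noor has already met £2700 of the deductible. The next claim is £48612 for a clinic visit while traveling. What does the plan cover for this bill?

Deductible still to meet: £3900 − £2700 = £1200.
That leaves £48612 − £1200 = £47412 for coinsurance.
Coinsurance: £47412 × 10% = £4741.20.
That puts the traveler's cost at £1200 + £4741.20 = £5941.20 before any cap.
Total out-of-pocket so far would be £2700 + £5941.20 = £8641.20, below the £20000 cap — no reduction.
The insurer covers the remainder: £48612 − £5941.20 = £42670.80.

£42670.80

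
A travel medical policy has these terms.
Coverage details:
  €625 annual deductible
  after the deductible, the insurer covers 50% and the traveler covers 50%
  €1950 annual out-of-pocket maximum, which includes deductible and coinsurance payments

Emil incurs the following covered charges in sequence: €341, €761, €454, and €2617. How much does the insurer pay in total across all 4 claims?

€2223

Bill 1, €341: fully absorbed by the deductible. Traveler pays €341; OOP now €341. Insurer: €341 − €341 = €0.
Bill 2, €761: deductible takes €284, €477 remains; traveler's 50% is €238.50. Traveler owes €522.50 (running OOP €863.50). Insurer: €761 − €522.50 = €238.50.
Bill 3, €454: deductible met; 50% of €454 = €227. Cost to traveler: €227. OOP to date €1090.50. Plan pays €454 − €227 = €227.
Bill 4, €2617: deductible met; 50% of €2617 = €1308.50. That would push OOP to €2399, over the €1950 cap, so traveler pays €1950 − €1090.50 = €859.50. Plan pays €2617 − €859.50 = €1757.50.
Insurer total: €0 + €238.50 + €227 + €1757.50 = €2223.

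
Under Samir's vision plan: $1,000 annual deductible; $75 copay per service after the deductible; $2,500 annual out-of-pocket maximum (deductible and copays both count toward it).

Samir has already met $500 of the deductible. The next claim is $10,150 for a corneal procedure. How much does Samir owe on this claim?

$575

$500 of the $1,000 deductible is already met, leaving $500.
The remaining $9,650 (= $10,150 − $500) moves to the copay.
Copay on this service: $75.
So the member owes $500 + $75 = $575 before any cap.
Cumulative spending $500 + $575 = $1,075 stays under the $2,500 maximum.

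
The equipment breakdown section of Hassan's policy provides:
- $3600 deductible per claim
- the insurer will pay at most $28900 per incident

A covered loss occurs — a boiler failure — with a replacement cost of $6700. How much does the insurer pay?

$3100

Subtract the deductible: $6700 − $3600 = $3100.
That's under the $28900 cap, so the insurer reimburses the full $3100.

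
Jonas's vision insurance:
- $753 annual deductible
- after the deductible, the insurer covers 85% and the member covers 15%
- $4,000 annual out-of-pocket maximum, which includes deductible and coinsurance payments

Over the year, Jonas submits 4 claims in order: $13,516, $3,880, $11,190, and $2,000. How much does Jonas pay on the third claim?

Claim 1 — $13,516: deductible takes $753, $12,763 remains; member's 15% is $1,914.45. Member pays $2,667.45; OOP now $2,667.45.
Claim 2 — $3,880: 15% coinsurance on $3,880 = $582. Cost to member: $582. OOP to date $3,249.45.
Claim 3 — $11,190: 15% coinsurance on $11,190 = $1,678.50. That would push OOP to $4,927.95, over the $4,000 cap, so member pays $4,000 − $3,249.45 = $750.55.

$750.55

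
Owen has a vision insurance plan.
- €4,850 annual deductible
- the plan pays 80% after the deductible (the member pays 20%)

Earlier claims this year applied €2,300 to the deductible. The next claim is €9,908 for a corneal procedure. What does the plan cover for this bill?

Deductible still to meet: €4,850 − €2,300 = €2,550.
That leaves €9,908 − €2,550 = €7,358 for coinsurance.
20% of €7,358 = €1,471.60 falls to the member.
Member responsibility: €2,550 + €1,471.60 = €4,021.60.
The plan picks up €9,908 − €4,021.60 = €5,886.40.

€5,886.40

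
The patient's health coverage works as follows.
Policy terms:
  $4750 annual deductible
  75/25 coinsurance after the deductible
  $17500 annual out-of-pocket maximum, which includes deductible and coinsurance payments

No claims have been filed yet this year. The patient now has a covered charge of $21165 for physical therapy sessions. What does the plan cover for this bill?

$12311.25

Nothing has been paid toward the $4750 deductible, so the first $4750 of this charge is applied there.
That leaves $21165 − $4750 = $16415 for coinsurance.
Patient's 25% share of $16415 is $4103.75.
That puts the patient's cost at $4750 + $4103.75 = $8853.75 before any cap.
Year-to-date out-of-pocket becomes $0 + $8853.75 = $8853.75, still under the $17500 maximum, so no cap applies.
Insurer pays the balance: $21165 − $8853.75 = $12311.25.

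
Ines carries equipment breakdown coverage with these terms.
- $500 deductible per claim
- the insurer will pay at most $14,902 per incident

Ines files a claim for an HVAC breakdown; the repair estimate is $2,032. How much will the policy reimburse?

$1,532

After the deductible, $2,032 − $500 = $1,532 remains.
$1,532 is within the $14,902 limit, so the insurer pays $1,532.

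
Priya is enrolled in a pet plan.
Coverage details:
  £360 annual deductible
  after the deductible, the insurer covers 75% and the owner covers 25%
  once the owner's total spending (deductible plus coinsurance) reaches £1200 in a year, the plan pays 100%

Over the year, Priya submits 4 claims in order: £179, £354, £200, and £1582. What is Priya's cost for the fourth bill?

£395.50

#1 (£179): entire amount goes to the deductible. Owner pays £179; OOP now £179.
#2 (£354): £181 finishes the deductible; £173 goes to coinsurance; owner's 25% is £43.25. Owner pays £224.25; OOP now £403.25.
#3 (£200): deductible already satisfied, so owner's share is 25% × £200 = £50. Cost to owner: £50. OOP to date £453.25.
#4 (£1582): 25% coinsurance on £1582 = £395.50. Cost to owner: £395.50. OOP to date £848.75.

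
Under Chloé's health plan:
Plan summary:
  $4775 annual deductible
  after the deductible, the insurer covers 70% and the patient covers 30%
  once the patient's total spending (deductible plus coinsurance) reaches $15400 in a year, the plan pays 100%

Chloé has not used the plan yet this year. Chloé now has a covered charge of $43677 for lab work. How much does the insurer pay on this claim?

The full $4775 deductible is still open; $4775 of this bill applies to it.
That leaves $43677 − $4775 = $38902 for coinsurance.
Patient's 30% share of $38902 is $11670.60.
Patient responsibility before any cap: $4775 + $11670.60 = $16445.60.
That would bring total out-of-pocket to $16445.60, past the $15400 cap. The patient is capped at $15400 − $0 = $15400 on this claim.
The plan picks up $43677 − $15400 = $28277.

$28277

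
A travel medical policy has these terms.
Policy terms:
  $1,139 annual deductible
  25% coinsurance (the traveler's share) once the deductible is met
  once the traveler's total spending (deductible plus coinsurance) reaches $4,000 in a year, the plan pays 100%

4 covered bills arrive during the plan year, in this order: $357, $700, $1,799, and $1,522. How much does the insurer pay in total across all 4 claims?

$2,429.25

#1 ($357): entire amount goes to the deductible. Traveler pays $357; OOP now $357. Insurer: $357 − $357 = $0.
#2 ($700): fully absorbed by the deductible. Traveler owes $700 (running OOP $1,057). Insurer: $700 − $700 = $0.
#3 ($1,799): $82 finishes the deductible; $1,717 goes to coinsurance; traveler's 25% is $429.25. Traveler pays $511.25; OOP now $1,568.25. Insurer: $1,799 − $511.25 = $1,287.75.
#4 ($1,522): deductible already satisfied, so traveler's share is 25% × $1,522 = $380.50. Traveler owes $380.50 (running OOP $1,948.75). Insurer: $1,522 − $380.50 = $1,141.50.
Insurer total = bills − traveler's total = $4,378 − $1,948.75 = $2,429.25.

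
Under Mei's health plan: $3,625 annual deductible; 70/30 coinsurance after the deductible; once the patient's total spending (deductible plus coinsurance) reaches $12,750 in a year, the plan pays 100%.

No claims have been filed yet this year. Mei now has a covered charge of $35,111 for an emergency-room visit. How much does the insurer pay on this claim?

$22,361

The full $3,625 deductible is still open; $3,625 of this bill applies to it.
After the $3,625 deductible portion, $35,111 − $3,625 = $31,486 is subject to coinsurance.
Patient's 30% share of $31,486 is $9,445.80.
Patient responsibility before any cap: $3,625 + $9,445.80 = $13,070.80.
That would bring total out-of-pocket to $13,070.80, past the $12,750 cap. The patient is capped at $12,750 − $0 = $12,750 on this claim.
Insurer pays the balance: $35,111 − $12,750 = $22,361.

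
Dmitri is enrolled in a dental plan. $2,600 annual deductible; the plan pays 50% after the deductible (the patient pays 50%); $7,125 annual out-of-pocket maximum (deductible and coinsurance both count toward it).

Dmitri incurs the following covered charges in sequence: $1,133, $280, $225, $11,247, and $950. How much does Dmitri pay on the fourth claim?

#1 ($1,133): entire amount goes to the deductible. Patient owes $1,133 (running OOP $1,133).
#2 ($280): all of it applies to the deductible. Patient pays $280; OOP now $1,413.
#3 ($225): fully absorbed by the deductible. Patient owes $225 (running OOP $1,638).
#4 ($11,247): $962 finishes the deductible; $10,285 goes to coinsurance; 50% of $10,285 = $5,142.50. Claim cost before the cap: $962 + $5,142.50 = $6,104.50. OOP would hit $7,742.50 > $7,125, so the cap limits the patient to $7,125 − $1,638 = $5,487.

$5,487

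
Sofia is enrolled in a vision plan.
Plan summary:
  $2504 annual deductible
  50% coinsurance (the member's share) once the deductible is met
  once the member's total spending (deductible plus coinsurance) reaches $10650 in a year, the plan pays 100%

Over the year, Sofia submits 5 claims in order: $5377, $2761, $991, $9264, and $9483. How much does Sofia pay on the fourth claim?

Claim 1 — $5377: $2504 to deductible, leaving $2873; coinsurance $2873 × 50% = $1436.50. Member pays $3940.50; OOP now $3940.50.
Claim 2 — $2761: deductible met; 50% of $2761 = $1380.50. Member pays $1380.50; OOP now $5321.
Claim 3 — $991: 50% coinsurance on $991 = $495.50. Member pays $495.50; OOP now $5816.50.
Claim 4 — $9264: 50% coinsurance on $9264 = $4632. Member pays $4632; OOP now $10448.50.

$4632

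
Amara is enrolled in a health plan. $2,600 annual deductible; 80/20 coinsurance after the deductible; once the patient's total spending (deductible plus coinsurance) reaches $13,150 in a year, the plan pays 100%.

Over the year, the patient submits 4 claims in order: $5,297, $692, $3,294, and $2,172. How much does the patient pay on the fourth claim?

$434.40

Claim 1 — $5,297: deductible takes $2,600, $2,697 remains; 20% of $2,697 = $539.40. Cost to patient: $3,139.40. OOP to date $3,139.40.
Claim 2 — $692: 20% coinsurance on $692 = $138.40. Cost to patient: $138.40. OOP to date $3,277.80.
Claim 3 — $3,294: deductible already satisfied, so patient's share is 20% × $3,294 = $658.80. Cost to patient: $658.80. OOP to date $3,936.60.
Claim 4 — $2,172: 20% coinsurance on $2,172 = $434.40. Patient pays $434.40; OOP now $4,371.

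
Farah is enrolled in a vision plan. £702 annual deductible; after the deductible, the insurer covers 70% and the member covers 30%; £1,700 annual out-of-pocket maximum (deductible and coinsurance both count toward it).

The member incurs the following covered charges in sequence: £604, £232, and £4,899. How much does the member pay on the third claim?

£957.80

Bill 1, £604: all of it applies to the deductible. Member owes £604 (running OOP £604).
Bill 2, £232: £98 to deductible, leaving £134; coinsurance £134 × 30% = £40.20. Member owes £138.20 (running OOP £742.20).
Bill 3, £4,899: 30% coinsurance on £4,899 = £1,469.70. That would push OOP to £2,211.90, over the £1,700 cap, so member pays £1,700 − £742.20 = £957.80.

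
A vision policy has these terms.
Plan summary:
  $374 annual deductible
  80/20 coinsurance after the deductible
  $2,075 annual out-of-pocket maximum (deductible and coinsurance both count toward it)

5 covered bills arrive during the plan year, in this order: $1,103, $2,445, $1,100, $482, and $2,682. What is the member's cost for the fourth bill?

Claim 1 — $1,103: $374 finishes the deductible; $729 goes to coinsurance; member's 20% is $145.80. Member pays $519.80; OOP now $519.80.
Claim 2 — $2,445: deductible already satisfied, so member's share is 20% × $2,445 = $489. Member pays $489; OOP now $1,008.80.
Claim 3 — $1,100: deductible already satisfied, so member's share is 20% × $1,100 = $220. Member pays $220; OOP now $1,228.80.
Claim 4 — $482: 20% coinsurance on $482 = $96.40. Member owes $96.40 (running OOP $1,325.20).

$96.40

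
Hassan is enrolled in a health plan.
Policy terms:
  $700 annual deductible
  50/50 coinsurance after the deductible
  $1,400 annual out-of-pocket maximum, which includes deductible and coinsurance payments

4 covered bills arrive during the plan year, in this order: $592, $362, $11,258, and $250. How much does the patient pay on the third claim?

Bill 1, $592: all of it applies to the deductible. Cost to patient: $592. OOP to date $592.
Bill 2, $362: $108 to deductible, leaving $254; 50% of $254 = $127. Patient owes $235 (running OOP $827).
Bill 3, $11,258: deductible met; 50% of $11,258 = $5,629. Adding that to $827 gives $6,456, past the $1,400 cap; patient pays only $1,400 − $827 = $573.

$573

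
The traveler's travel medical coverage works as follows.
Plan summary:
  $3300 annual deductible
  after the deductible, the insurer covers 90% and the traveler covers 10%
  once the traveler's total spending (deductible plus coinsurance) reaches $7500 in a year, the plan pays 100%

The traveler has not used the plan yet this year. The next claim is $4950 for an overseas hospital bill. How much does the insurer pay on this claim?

Deductible not yet touched, so the first $3300 of the bill goes to the deductible.
The remaining $1650 (= $4950 − $3300) moves to coinsurance.
Traveler's 10% share of $1650 is $165.
That puts the traveler's cost at $3300 + $165 = $3465 before any cap.
Year-to-date out-of-pocket becomes $0 + $3465 = $3465, still under the $7500 maximum, so no cap applies.
The insurer covers the remainder: $4950 − $3465 = $1485.

$1485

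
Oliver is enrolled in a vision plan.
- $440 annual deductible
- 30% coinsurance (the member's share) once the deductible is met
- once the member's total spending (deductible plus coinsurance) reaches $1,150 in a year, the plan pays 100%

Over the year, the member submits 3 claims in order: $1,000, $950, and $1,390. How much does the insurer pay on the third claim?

$1,133

Bill 1, $1,000: $440 finishes the deductible; $560 goes to coinsurance; member's 30% is $168. Member owes $608 (running OOP $608). Plan pays $1,000 − $608 = $392.
Bill 2, $950: deductible already satisfied, so member's share is 30% × $950 = $285. Member owes $285 (running OOP $893). Plan pays $950 − $285 = $665.
Bill 3, $1,390: 30% coinsurance on $1,390 = $417. OOP would hit $1,310 > $1,150, so the cap limits the member to $1,150 − $893 = $257. Insurer: $1,390 − $257 = $1,133.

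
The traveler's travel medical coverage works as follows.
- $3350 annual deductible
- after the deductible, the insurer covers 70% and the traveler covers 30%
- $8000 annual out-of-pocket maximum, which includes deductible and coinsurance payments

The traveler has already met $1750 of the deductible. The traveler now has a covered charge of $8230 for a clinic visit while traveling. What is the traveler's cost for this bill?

$1750 of the $3350 deductible is already met, leaving $1600.
After the $1600 deductible portion, $8230 − $1600 = $6630 is subject to coinsurance.
30% of $6630 = $1989 falls to the traveler.
Traveler responsibility before any cap: $1600 + $1989 = $3589.
Cumulative spending $1750 + $3589 = $5339 stays under the $8000 maximum.

$3589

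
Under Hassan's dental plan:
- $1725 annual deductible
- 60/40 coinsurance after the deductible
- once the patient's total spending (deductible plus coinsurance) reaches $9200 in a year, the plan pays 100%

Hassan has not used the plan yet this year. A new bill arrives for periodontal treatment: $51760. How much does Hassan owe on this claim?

$9200

Nothing has been paid toward the $1725 deductible, so the first $1725 of this charge is applied there.
That leaves $51760 − $1725 = $50035 for coinsurance.
Patient's 40% share of $50035 is $20014.
Patient responsibility before any cap: $1725 + $20014 = $21739.
Year-to-date out-of-pocket would reach $0 + $21739 = $21739, above the $9200 maximum, so the patient pays only $9200 − $0 = $9200.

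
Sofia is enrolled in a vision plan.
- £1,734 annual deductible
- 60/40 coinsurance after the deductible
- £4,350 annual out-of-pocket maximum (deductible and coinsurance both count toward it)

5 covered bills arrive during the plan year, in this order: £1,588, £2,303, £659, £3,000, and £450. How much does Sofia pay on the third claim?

Claim 1 (£1,588): all of it applies to the deductible. Member pays £1,588; OOP now £1,588.
Claim 2 (£2,303): deductible takes £146, £2,157 remains; 40% of £2,157 = £862.80. Cost to member: £1,008.80. OOP to date £2,596.80.
Claim 3 (£659): 40% coinsurance on £659 = £263.60. Member pays £263.60; OOP now £2,860.40.

£263.60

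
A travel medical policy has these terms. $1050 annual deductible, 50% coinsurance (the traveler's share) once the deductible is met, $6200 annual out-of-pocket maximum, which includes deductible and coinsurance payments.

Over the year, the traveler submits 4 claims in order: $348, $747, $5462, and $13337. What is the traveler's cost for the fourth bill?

$2396.50

#1 ($348): all of it applies to the deductible. Traveler pays $348; OOP now $348.
#2 ($747): $702 to deductible, leaving $45; traveler's 50% is $22.50. Traveler pays $724.50; OOP now $1072.50.
#3 ($5462): deductible met; 50% of $5462 = $2731. Cost to traveler: $2731. OOP to date $3803.50.
#4 ($13337): deductible already satisfied, so traveler's share is 50% × $13337 = $6668.50. That would push OOP to $10472, over the $6200 cap, so traveler pays $6200 − $3803.50 = $2396.50.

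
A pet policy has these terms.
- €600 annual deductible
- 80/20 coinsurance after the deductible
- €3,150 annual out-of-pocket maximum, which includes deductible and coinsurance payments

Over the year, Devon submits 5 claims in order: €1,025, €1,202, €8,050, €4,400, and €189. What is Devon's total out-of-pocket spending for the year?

Claim 1 (€1,025): €600 to deductible, leaving €425; owner's 20% is €85. Owner owes €685 (running OOP €685).
Claim 2 (€1,202): 20% coinsurance on €1,202 = €240.40. Cost to owner: €240.40. OOP to date €925.40.
Claim 3 (€8,050): deductible met; 20% of €8,050 = €1,610. Owner pays €1,610; OOP now €2,535.40.
Claim 4 (€4,400): deductible already satisfied, so owner's share is 20% × €4,400 = €880. Adding that to €2,535.40 gives €3,415.40, past the €3,150 cap; owner pays only €3,150 − €2,535.40 = €614.60.
Claim 5 (€189): deductible met; 20% of €189 = €37.80. That would push OOP to €3,187.80, over the €3,150 cap, so owner pays €3,150 − €3,150 = €0.
Summing the owner's payments: €685 + €240.40 + €1,610 + €614.60 + €0 = €3,150.

€3,150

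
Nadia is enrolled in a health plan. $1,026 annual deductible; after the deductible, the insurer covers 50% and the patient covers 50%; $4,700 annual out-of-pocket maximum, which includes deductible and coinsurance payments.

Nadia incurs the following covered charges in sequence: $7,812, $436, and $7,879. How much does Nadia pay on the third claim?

$63

#1 ($7,812): $1,026 to deductible, leaving $6,786; coinsurance $6,786 × 50% = $3,393. Patient owes $4,419 (running OOP $4,419).
#2 ($436): 50% coinsurance on $436 = $218. Patient pays $218; OOP now $4,637.
#3 ($7,879): deductible met; 50% of $7,879 = $3,939.50. Adding that to $4,637 gives $8,576.50, past the $4,700 cap; patient pays only $4,700 − $4,637 = $63.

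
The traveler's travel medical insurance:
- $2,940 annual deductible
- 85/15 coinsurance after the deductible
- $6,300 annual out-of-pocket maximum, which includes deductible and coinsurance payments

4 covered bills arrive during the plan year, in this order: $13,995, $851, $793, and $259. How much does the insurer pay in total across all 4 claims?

Bill 1, $13,995: deductible takes $2,940, $11,055 remains; traveler's 15% is $1,658.25. Traveler owes $4,598.25 (running OOP $4,598.25). Insurer: $13,995 − $4,598.25 = $9,396.75.
Bill 2, $851: deductible already satisfied, so traveler's share is 15% × $851 = $127.65. Traveler pays $127.65; OOP now $4,725.90. Plan pays $851 − $127.65 = $723.35.
Bill 3, $793: deductible already satisfied, so traveler's share is 15% × $793 = $118.95. Cost to traveler: $118.95. OOP to date $4,844.85. Plan pays $793 − $118.95 = $674.05.
Bill 4, $259: deductible met; 15% of $259 = $38.85. Traveler pays $38.85; OOP now $4,883.70. Plan pays $259 − $38.85 = $220.15.
Insurer total = bills − traveler's total = $15,898 − $4,883.70 = $11,014.30.

$11,014.30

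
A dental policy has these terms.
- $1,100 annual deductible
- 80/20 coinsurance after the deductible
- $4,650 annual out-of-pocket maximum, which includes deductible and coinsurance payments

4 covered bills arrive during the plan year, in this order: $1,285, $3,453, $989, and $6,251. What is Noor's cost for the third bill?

$197.80

Claim 1 — $1,285: $1,100 to deductible, leaving $185; patient's 20% is $37. Patient pays $1,137; OOP now $1,137.
Claim 2 — $3,453: 20% coinsurance on $3,453 = $690.60. Cost to patient: $690.60. OOP to date $1,827.60.
Claim 3 — $989: deductible met; 20% of $989 = $197.80. Cost to patient: $197.80. OOP to date $2,025.40.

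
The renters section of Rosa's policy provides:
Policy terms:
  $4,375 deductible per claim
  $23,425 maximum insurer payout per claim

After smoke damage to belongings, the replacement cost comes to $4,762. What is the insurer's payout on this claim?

$387

After the deductible, $4,762 − $4,375 = $387 remains.
$387 is within the $23,425 limit, so the insurer pays $387.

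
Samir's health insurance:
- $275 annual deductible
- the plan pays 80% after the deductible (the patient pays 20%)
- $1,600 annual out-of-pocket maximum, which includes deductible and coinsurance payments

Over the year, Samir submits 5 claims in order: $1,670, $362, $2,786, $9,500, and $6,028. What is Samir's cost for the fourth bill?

$416.40

#1 ($1,670): $275 finishes the deductible; $1,395 goes to coinsurance; 20% of $1,395 = $279. Patient owes $554 (running OOP $554).
#2 ($362): 20% coinsurance on $362 = $72.40. Cost to patient: $72.40. OOP to date $626.40.
#3 ($2,786): 20% coinsurance on $2,786 = $557.20. Patient pays $557.20; OOP now $1,183.60.
#4 ($9,500): deductible already satisfied, so patient's share is 20% × $9,500 = $1,900. OOP would hit $3,083.60 > $1,600, so the cap limits the patient to $1,600 − $1,183.60 = $416.40.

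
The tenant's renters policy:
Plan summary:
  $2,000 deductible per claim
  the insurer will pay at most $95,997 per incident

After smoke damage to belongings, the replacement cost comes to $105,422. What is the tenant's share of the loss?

$9,425

Less the $2,000 deductible: $105,422 − $2,000 = $103,422.
The $95,997 per-incident cap binds; insurer pays $95,997.
Tenant's share is the uncovered remainder: $105,422 − $95,997 = $9,425.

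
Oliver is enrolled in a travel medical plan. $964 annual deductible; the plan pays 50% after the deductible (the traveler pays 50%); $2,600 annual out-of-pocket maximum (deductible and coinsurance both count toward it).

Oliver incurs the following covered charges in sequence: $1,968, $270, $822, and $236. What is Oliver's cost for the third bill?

$411

Claim 1 — $1,968: $964 finishes the deductible; $1,004 goes to coinsurance; traveler's 50% is $502. Cost to traveler: $1,466. OOP to date $1,466.
Claim 2 — $270: deductible already satisfied, so traveler's share is 50% × $270 = $135. Traveler owes $135 (running OOP $1,601).
Claim 3 — $822: deductible met; 50% of $822 = $411. Cost to traveler: $411. OOP to date $2,012.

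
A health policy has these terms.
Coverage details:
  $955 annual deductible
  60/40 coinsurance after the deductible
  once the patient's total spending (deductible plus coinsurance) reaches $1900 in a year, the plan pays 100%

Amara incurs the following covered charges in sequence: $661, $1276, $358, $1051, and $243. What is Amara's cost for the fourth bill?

$409

Bill 1, $661: all of it applies to the deductible. Patient pays $661; OOP now $661.
Bill 2, $1276: $294 finishes the deductible; $982 goes to coinsurance; patient's 40% is $392.80. Patient owes $686.80 (running OOP $1347.80).
Bill 3, $358: 40% coinsurance on $358 = $143.20. Cost to patient: $143.20. OOP to date $1491.
Bill 4, $1051: deductible already satisfied, so patient's share is 40% × $1051 = $420.40. OOP would hit $1911.40 > $1900, so the cap limits the patient to $1900 − $1491 = $409.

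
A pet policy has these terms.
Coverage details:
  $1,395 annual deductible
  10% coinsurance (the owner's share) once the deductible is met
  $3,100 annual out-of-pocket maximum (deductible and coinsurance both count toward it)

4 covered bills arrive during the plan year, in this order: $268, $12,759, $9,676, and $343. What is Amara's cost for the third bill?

Claim 1 ($268): all of it applies to the deductible. Owner owes $268 (running OOP $268).
Claim 2 ($12,759): $1,127 to deductible, leaving $11,632; owner's 10% is $1,163.20. Cost to owner: $2,290.20. OOP to date $2,558.20.
Claim 3 ($9,676): 10% coinsurance on $9,676 = $967.60. Adding that to $2,558.20 gives $3,525.80, past the $3,100 cap; owner pays only $3,100 − $2,558.20 = $541.80.

$541.80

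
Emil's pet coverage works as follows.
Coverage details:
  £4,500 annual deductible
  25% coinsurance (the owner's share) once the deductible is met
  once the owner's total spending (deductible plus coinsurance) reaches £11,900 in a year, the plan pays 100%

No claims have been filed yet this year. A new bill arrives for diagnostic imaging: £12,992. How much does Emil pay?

Deductible not yet touched, so the first £4,500 of the bill goes to the deductible.
That leaves £12,992 − £4,500 = £8,492 for coinsurance.
Owner's 25% share of £8,492 is £2,123.
So the owner owes £4,500 + £2,123 = £6,623 before any cap.
Year-to-date out-of-pocket becomes £0 + £6,623 = £6,623, still under the £11,900 maximum, so no cap applies.

£6,623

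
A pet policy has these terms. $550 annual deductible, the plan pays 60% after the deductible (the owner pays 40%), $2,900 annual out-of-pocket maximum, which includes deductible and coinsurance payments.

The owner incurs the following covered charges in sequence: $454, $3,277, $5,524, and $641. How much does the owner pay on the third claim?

Bill 1, $454: all of it applies to the deductible. Owner pays $454; OOP now $454.
Bill 2, $3,277: $96 to deductible, leaving $3,181; owner's 40% is $1,272.40. Cost to owner: $1,368.40. OOP to date $1,822.40.
Bill 3, $5,524: deductible met; 40% of $5,524 = $2,209.60. OOP would hit $4,032 > $2,900, so the cap limits the owner to $2,900 − $1,822.40 = $1,077.60.

$1,077.60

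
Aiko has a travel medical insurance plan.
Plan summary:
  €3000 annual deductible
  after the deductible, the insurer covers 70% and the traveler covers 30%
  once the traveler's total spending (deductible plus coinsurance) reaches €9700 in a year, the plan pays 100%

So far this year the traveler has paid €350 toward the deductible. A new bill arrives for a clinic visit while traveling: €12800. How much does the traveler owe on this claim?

€350 of the €3000 deductible is already met, leaving €2650.
The remaining €10150 (= €12800 − €2650) moves to coinsurance.
30% of €10150 = €3045 falls to the traveler.
So the traveler owes €2650 + €3045 = €5695 before any cap.
Cumulative spending €350 + €5695 = €6045 stays under the €9700 maximum.

€5695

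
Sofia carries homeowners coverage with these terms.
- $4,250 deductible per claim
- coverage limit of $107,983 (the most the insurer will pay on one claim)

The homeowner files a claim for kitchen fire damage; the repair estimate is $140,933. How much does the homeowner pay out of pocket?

$32,950

Subtract the deductible: $140,933 − $4,250 = $136,683.
Since $136,683 > $107,983, the payout is capped at $107,983.
The homeowner bears the rest of the original loss: $140,933 − $107,983 = $32,950.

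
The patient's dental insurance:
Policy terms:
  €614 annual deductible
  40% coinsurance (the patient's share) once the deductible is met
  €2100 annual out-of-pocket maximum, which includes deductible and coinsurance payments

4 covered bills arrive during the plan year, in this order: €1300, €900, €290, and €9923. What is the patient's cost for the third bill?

€116

Claim 1 (€1300): €614 finishes the deductible; €686 goes to coinsurance; coinsurance €686 × 40% = €274.40. Patient pays €888.40; OOP now €888.40.
Claim 2 (€900): 40% coinsurance on €900 = €360. Patient pays €360; OOP now €1248.40.
Claim 3 (€290): deductible already satisfied, so patient's share is 40% × €290 = €116. Patient owes €116 (running OOP €1364.40).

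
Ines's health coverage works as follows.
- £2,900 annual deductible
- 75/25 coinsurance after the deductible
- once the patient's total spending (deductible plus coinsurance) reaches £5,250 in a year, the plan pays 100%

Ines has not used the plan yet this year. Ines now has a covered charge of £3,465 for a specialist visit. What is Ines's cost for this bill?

£3,041.25

The full £2,900 deductible is still open; £2,900 of this bill applies to it.
That leaves £3,465 − £2,900 = £565 for coinsurance.
25% of £565 = £141.25 falls to the patient.
So the patient owes £2,900 + £141.25 = £3,041.25 before any cap.
Year-to-date out-of-pocket becomes £0 + £3,041.25 = £3,041.25, still under the £5,250 maximum, so no cap applies.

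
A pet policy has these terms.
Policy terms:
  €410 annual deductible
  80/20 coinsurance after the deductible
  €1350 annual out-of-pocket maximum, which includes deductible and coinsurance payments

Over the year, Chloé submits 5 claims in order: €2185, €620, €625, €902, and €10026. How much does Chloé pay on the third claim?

€125

Claim 1 (€2185): €410 finishes the deductible; €1775 goes to coinsurance; 20% of €1775 = €355. Owner pays €765; OOP now €765.
Claim 2 (€620): deductible already satisfied, so owner's share is 20% × €620 = €124. Cost to owner: €124. OOP to date €889.
Claim 3 (€625): 20% coinsurance on €625 = €125. Owner owes €125 (running OOP €1014).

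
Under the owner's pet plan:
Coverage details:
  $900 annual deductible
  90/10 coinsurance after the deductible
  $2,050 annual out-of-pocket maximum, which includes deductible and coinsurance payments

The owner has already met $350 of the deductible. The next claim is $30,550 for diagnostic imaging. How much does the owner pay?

$1,700

Remaining deductible: $900 − $350 = $550.
The remaining $30,000 (= $30,550 − $550) moves to coinsurance.
10% of $30,000 = $3,000 falls to the owner.
Owner responsibility before any cap: $550 + $3,000 = $3,550.
That would bring total out-of-pocket to $3,900, past the $2,050 cap. The owner is capped at $2,050 − $350 = $1,700 on this claim.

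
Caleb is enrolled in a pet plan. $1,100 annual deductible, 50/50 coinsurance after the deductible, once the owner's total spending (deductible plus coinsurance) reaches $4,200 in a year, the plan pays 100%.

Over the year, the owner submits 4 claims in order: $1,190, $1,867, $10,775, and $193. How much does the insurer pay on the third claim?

Claim 1 ($1,190): deductible takes $1,100, $90 remains; coinsurance $90 × 50% = $45. Owner pays $1,145; OOP now $1,145. Insurer: $1,190 − $1,145 = $45.
Claim 2 ($1,867): deductible met; 50% of $1,867 = $933.50. Owner pays $933.50; OOP now $2,078.50. Plan pays $1,867 − $933.50 = $933.50.
Claim 3 ($10,775): deductible met; 50% of $10,775 = $5,387.50. That would push OOP to $7,466, over the $4,200 cap, so owner pays $4,200 − $2,078.50 = $2,121.50. Insurer: $10,775 − $2,121.50 = $8,653.50.

$8,653.50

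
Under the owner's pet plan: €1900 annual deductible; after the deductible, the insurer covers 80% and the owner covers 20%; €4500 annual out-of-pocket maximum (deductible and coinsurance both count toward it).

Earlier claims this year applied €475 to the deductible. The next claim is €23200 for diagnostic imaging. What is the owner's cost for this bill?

€4025

Remaining deductible: €1900 − €475 = €1425.
After the €1425 deductible portion, €23200 − €1425 = €21775 is subject to coinsurance.
20% of €21775 = €4355 falls to the owner.
So the owner owes €1425 + €4355 = €5780 before any cap.
Adding €5780 to the €475 already spent would give €6255, which exceeds the €4500 cap; the owner pays just €4500 − €475 = €4025.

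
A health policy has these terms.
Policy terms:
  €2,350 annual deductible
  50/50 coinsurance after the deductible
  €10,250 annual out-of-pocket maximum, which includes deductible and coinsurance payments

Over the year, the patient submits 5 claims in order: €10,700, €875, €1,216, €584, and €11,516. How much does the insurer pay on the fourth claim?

€292

#1 (€10,700): €2,350 to deductible, leaving €8,350; patient's 50% is €4,175. Patient owes €6,525 (running OOP €6,525). Plan pays €10,700 − €6,525 = €4,175.
#2 (€875): 50% coinsurance on €875 = €437.50. Cost to patient: €437.50. OOP to date €6,962.50. Insurer: €875 − €437.50 = €437.50.
#3 (€1,216): 50% coinsurance on €1,216 = €608. Cost to patient: €608. OOP to date €7,570.50. Plan pays €1,216 − €608 = €608.
#4 (€584): deductible met; 50% of €584 = €292. Patient pays €292; OOP now €7,862.50. Plan pays €584 − €292 = €292.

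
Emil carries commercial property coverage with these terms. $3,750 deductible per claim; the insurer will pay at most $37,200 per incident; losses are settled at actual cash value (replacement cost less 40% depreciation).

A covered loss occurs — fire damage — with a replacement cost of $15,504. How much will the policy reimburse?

Actual cash value after 40% depreciation: $15,504 × 60% = $9,302.40.
After the deductible, $9,302.40 − $3,750 = $5,552.40 remains.
That's under the $37,200 cap, so the insurer reimburses the full $5,552.40.

$5,552.40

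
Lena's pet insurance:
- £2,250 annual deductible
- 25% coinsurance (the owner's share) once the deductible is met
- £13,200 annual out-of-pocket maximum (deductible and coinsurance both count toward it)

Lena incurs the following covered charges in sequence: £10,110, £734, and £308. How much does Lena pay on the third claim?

£77

Bill 1, £10,110: £2,250 finishes the deductible; £7,860 goes to coinsurance; owner's 25% is £1,965. Owner owes £4,215 (running OOP £4,215).
Bill 2, £734: 25% coinsurance on £734 = £183.50. Owner pays £183.50; OOP now £4,398.50.
Bill 3, £308: deductible met; 25% of £308 = £77. Cost to owner: £77. OOP to date £4,475.50.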